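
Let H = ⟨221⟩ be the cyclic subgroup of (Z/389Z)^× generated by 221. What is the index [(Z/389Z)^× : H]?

4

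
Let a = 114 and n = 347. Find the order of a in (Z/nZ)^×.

173

Since 114 ∈ (Z/347Z)^×, its order divides φ(347) = 347 − 1 = 346 = 2 · 173.
Divisors of 346: 1, 2, 173, 346.
Test each divisor d:
114^1 ≡ 114
114^2 ≡ 157
114^173 ≡ 1
Hence ord(114) = 173.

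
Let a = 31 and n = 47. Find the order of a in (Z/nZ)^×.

46

Since 31 ∈ (Z/47Z)^×, its order divides φ(47) = 47 − 1 = 46 = 2 · 23.
Divisors of 46: 1, 2, 23, 46.
Test each divisor d:
31^1 ≡ 31 (mod 47)
31^2 ≡ 21 (mod 47)
31^23 ≡ 46 (mod 47)
31^46 ≡ 1 (mod 47) ✓
So ord_47(31) = 46.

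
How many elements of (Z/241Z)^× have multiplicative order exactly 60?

16

φ(241) = 241 − 1 = 240 = 2^4 · 3 · 5.
In a cyclic group of order 240, there are φ(d) elements of order d for each divisor d of 240, and zero for non-divisors.
60 = 2^2 · 3 · 5 divides 240, and φ(60) = 16.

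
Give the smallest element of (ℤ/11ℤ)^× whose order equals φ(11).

2

φ(11) = 11 − 1 = 10 = 2 · 5.
Test candidates g = 2, 3, … against the prime factors q ∈ {2, 5} of φ(11): g is a generator iff g^(10/q) ≢ 1 for every such q.
g = 2: 2^5 ≡ 10; 2^2 ≡ 4 — none is 1, so 2 is a primitive root.
The smallest primitive root modulo 11 is 2.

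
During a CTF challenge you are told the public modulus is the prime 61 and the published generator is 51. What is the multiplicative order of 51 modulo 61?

60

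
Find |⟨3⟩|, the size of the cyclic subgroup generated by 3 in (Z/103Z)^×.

34

By Lagrange's theorem, ord_103(3) divides φ(103) = 103 − 1 = 102 = 2 · 3 · 17.
Divisors of 102: 1, 2, 3, 6, 17, 34, 51, 102.
Test each divisor d:
3^1 ≡ 3 (mod 103)
3^2 ≡ 9 (mod 103)
3^3 ≡ 27 (mod 103)
3^6 ≡ 8 (mod 103)
3^17 ≡ 102 (mod 103)
3^34 ≡ 1 (mod 103) ✓
The smallest such exponent is 34, so the order of 3 is 34.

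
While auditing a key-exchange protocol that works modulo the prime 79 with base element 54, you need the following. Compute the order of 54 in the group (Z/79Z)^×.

78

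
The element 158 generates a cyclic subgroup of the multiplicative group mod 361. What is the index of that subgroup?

Since 158 ∈ (Z/361Z)^×, its order divides φ(361) = φ(19^2) = 19·(19−1) = 342 = 2 · 3^2 · 19.
Divisors of 342: 1, 2, 3, 6, 9, 18, 19, 38, 57, 114, 171, 342.
Evaluate successive powers at the divisors of 342:
158^1 ≡ 158 (mod 361)
158^2 ≡ 55 (mod 361)
158^3 ≡ 26 (mod 361)
158^6 ≡ 315 (mod 361)
158^9 ≡ 248 (mod 361)
158^18 ≡ 134 (mod 361)
158^19 ≡ 234 (mod 361)
158^38 ≡ 245 (mod 361)
158^57 ≡ 292 (mod 361)
158^114 ≡ 68 (mod 361)
158^171 ≡ 1 (mod 361) ✓
So ord_361(158) = 171, hence |⟨158⟩| = 171.
[(Z/361Z)^× : ⟨158⟩] = 342/171 = 2.

2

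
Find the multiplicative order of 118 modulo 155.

Since 118 ∈ (Z/155Z)^×, its order divides φ(155) = φ(5·31) = (5−1)·(31−1) = 4·30 = 120 = 2^3 · 3 · 5.
Divisors of 120: 1, 2, 3, 4, 5, 6, 8, 10, 12, 15, 20, 24, 30, 40, 60, 120.
Compute 118^d (mod 155) for the divisors d until we hit 1:
118^1 ≡ 118 (mod 155)
118^2 ≡ 129 (mod 155)
118^3 ≡ 32 (mod 155)
118^4 ≡ 56 (mod 155)
118^5 ≡ 98 (mod 155)
118^6 ≡ 94 (mod 155)
118^8 ≡ 36 (mod 155)
118^10 ≡ 149 (mod 155)
118^12 ≡ 1 (mod 155) ✓
Therefore the multiplicative order of 118 modulo 155 is 12.

12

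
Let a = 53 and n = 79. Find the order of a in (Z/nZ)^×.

Since 53 ∈ (Z/79Z)^×, its order divides φ(79) = 79 − 1 = 78 = 2 · 3 · 13.
Divisors of 78: 1, 2, 3, 6, 13, 26, 39, 78.
Test each divisor d:
53^1 ≡ 53 (mod 79)
53^2 ≡ 44 (mod 79)
53^3 ≡ 41 (mod 79)
53^6 ≡ 22 (mod 79)
53^13 ≡ 56 (mod 79)
53^26 ≡ 55 (mod 79)
53^39 ≡ 78 (mod 79)
53^78 ≡ 1 (mod 79) ✓
Therefore the multiplicative order of 53 modulo 79 is 78.

78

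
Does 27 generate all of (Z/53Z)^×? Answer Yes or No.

φ(53) = 53 − 1 = 52 = 2^2 · 13.
Test 27^(52/q) mod 53 for each prime factor q of 52:
27^26 ≡ 52 (mod 53)  [q = 2: ≢ 1 ✓]
27^4 ≡ 10 (mod 53)  [q = 13: ≢ 1 ✓]
Every test exponent gives a nontrivial residue, hence 27 generates the full group.

Yes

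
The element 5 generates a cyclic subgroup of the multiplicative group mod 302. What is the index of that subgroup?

2

ord(5) | φ(302) = φ(2)·φ(151) = 1·150 = 150 = 2 · 3 · 5^2.
Divisors of 150: 1, 2, 3, 5, 6, 10, 15, 25, 30, 50, 75, 150.
Evaluate successive powers at the divisors of 150:
5^1 ≡ 5 (mod 302)
5^2 ≡ 25 (mod 302)
5^3 ≡ 125 (mod 302)
5^5 ≡ 105 (mod 302)
5^6 ≡ 223 (mod 302)
5^10 ≡ 153 (mod 302)
5^15 ≡ 59 (mod 302)
5^25 ≡ 269 (mod 302)
5^30 ≡ 159 (mod 302)
5^50 ≡ 183 (mod 302)
5^75 ≡ 1 (mod 302) ✓
Thus |⟨5⟩| = ord(5) = 75.
The index is φ(302) / ord(5) = 150 / 75 = 2.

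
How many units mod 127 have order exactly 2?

φ(127) = 127 − 1 = 126 = 2 · 3^2 · 7.
In a cyclic group of order 126, there are φ(d) elements of order d for each divisor d of 126, and zero for non-divisors.
2 | 126, and φ(2) = 2 − 1 = 1.

1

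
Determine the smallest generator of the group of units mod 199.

φ(199) = 199 − 1 = 198 = 2 · 3^2 · 11.
Test candidates g = 2, 3, … against the prime factors q ∈ {2, 3, 11} of φ(199): g is a generator iff g^(198/q) ≢ 1 for every such q.
g = 2: 2^99 ≡ 1 — hits 1, so not a primitive root.
g = 3: 3^99 ≡ 198; 3^66 ≡ 106; 3^18 ≡ 125 — none is 1, so 3 is a primitive root.
Hence the least primitive root of 199 is 3.

3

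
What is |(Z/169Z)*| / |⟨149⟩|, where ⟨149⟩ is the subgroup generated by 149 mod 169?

ord(149) | φ(169) = φ(13^2) = 13·(13−1) = 156 = 2^2 · 3 · 13.
Divisors of 156: 1, 2, 3, 4, 6, 12, 13, 26, 39, 52, 78, 156.
Compute 149^d (mod 169) for the divisors d until we hit 1:
149^1 ≡ 149 (mod 169)
149^2 ≡ 62 (mod 169)
149^3 ≡ 112 (mod 169)
149^4 ≡ 126 (mod 169)
149^6 ≡ 38 (mod 169)
149^12 ≡ 92 (mod 169)
149^13 ≡ 19 (mod 169)
149^26 ≡ 23 (mod 169)
149^39 ≡ 99 (mod 169)
149^52 ≡ 22 (mod 169)
149^78 ≡ 168 (mod 169)
149^156 ≡ 1 (mod 169) ✓
Thus |⟨149⟩| = ord(149) = 156.
Index = |(Z/169Z)^×| / |⟨149⟩| = 156 / 156 = 1.

1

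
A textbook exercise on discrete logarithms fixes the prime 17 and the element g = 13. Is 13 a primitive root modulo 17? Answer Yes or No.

φ(17) = 17 − 1 = 16 = 2^4.
13 is a primitive root mod 17 iff 13^(φ(17)/q) ≢ 1 for every prime q | φ(17), i.e. q ∈ {2}.
13^8 ≡ 1 (mod 17)  [q = 2: ≡ 1 ✗]
13^8 ≡ 1 shows ord(13) | 8, strictly less than φ(17); not a primitive root.

No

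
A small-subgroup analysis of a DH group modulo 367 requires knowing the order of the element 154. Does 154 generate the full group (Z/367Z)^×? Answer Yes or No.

Yes

φ(367) = 367 − 1 = 366 = 2 · 3 · 61.
154 is a primitive root mod 367 iff 154^(φ(367)/q) ≢ 1 for every prime q | φ(367), i.e. q ∈ {2, 3, 61}.
154^183 ≡ 366 (mod 367)  [q = 2: ≢ 1 ✓]
154^122 ≡ 83 (mod 367)  [q = 3: ≢ 1 ✓]
154^6 ≡ 87 (mod 367)  [q = 61: ≢ 1 ✓]
Every test exponent gives a nontrivial residue, hence 154 generates the full group.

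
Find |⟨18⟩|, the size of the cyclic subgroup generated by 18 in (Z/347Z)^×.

346

By Lagrange's theorem, ord_347(18) divides φ(347) = 347 − 1 = 346 = 2 · 173.
Divisors of 346: 1, 2, 173, 346.
Check 18^d mod 347 for each divisor in increasing order:
18^1 ≡ 18
18^2 ≡ 324
18^173 ≡ 346
18^346 ≡ 1
The smallest such exponent is 346, so the order of 18 is 346.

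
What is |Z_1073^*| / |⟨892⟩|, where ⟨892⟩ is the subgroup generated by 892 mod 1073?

ord(892) | φ(1073) = φ(29·37) = (29−1)·(37−1) = 28·36 = 1008 = 2^4 · 3^2 · 7.
Divisors of 1008: 1, 2, 3, 4, 6, 7, 8, 9, 12, 14, 16, 18, 21, 24, 28, 36, 42, 48, 56, 63, 72, 84, 112, 126, 144, 168, 252, 336, 504, 1008.
Compute 892^d (mod 1073) for the divisors d until we hit 1:
892^1 ≡ 892 (mod 1073)
892^2 ≡ 571 (mod 1073)
892^3 ≡ 730 (mod 1073)
892^4 ≡ 922 (mod 1073)
892^6 ≡ 692 (mod 1073)
892^7 ≡ 289 (mod 1073)
892^8 ≡ 268 (mod 1073)
892^9 ≡ 850 (mod 1073)
892^12 ≡ 306 (mod 1073)
892^14 ≡ 900 (mod 1073)
892^16 ≡ 1006 (mod 1073)
892^18 ≡ 371 (mod 1073)
892^21 ≡ 434 (mod 1073)
892^24 ≡ 285 (mod 1073)
892^28 ≡ 958 (mod 1073)
892^36 ≡ 297 (mod 1073)
892^42 ≡ 581 (mod 1073)
892^48 ≡ 750 (mod 1073)
892^56 ≡ 349 (mod 1073)
892^63 ≡ 1072 (mod 1073)
892^72 ≡ 223 (mod 1073)
892^84 ≡ 639 (mod 1073)
892^112 ≡ 552 (mod 1073)
892^126 ≡ 1 (mod 1073) ✓
So ord_1073(892) = 126, hence |⟨892⟩| = 126.
[(Z/1073Z)^× : ⟨892⟩] = 1008/126 = 8.

8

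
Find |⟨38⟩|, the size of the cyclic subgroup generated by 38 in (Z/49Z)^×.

42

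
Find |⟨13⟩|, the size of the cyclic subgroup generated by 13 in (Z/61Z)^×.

3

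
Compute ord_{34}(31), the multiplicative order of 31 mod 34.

16

ord(31) | φ(34) = φ(2)·φ(17) = 1·16 = 16 = 2^4.
Divisors of 16: 1, 2, 4, 8, 16.
Test each divisor d:
31^1 ≡ 31
31^2 ≡ 9
31^4 ≡ 13
31^8 ≡ 33
31^16 ≡ 1
Therefore the multiplicative order of 31 modulo 34 is 16.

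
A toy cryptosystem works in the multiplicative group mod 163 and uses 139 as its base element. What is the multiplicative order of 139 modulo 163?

162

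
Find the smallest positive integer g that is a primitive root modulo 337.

10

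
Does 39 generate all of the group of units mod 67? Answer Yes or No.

No

φ(67) = 67 − 1 = 66 = 2 · 3 · 11.
An element g generates (Z/67Z)^× iff g^(66/q) ≢ 1 (mod 67) for each prime q ∈ {2, 3, 11}.
39^33 ≡ 1 (mod 67)  [q = 2: ≡ 1 ✗]
39^22 ≡ 37 (mod 67)  [q = 3: ≢ 1 ✓]
39^6 ≡ 40 (mod 67)  [q = 11: ≢ 1 ✓]
The check at q = 2 fails, so 39 generates a proper subgroup.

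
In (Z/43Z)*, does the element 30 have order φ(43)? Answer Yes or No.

Yes

φ(43) = 43 − 1 = 42 = 2 · 3 · 7.
It suffices to check that the order of 30 is not a proper divisor of 42: compute 30^(42/q) for q ∈ {2, 3, 7}.
30^21 ≡ 42 (mod 43)  [q = 2: ≢ 1 ✓]
30^14 ≡ 6 (mod 43)  [q = 3: ≢ 1 ✓]
30^6 ≡ 16 (mod 43)  [q = 7: ≢ 1 ✓]
Every test exponent gives a nontrivial residue, hence 30 generates the full group.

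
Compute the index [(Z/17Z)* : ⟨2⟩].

By Lagrange's theorem, ord_17(2) divides φ(17) = 17 − 1 = 16 = 2^4.
Divisors of 16: 1, 2, 4, 8, 16.
Test each divisor d:
2^1 ≡ 2 (mod 17)
2^2 ≡ 4 (mod 17)
2^4 ≡ 16 (mod 17)
2^8 ≡ 1 (mod 17) ✓
Thus |⟨2⟩| = ord(2) = 8.
The index is φ(17) / ord(2) = 16 / 8 = 2.

2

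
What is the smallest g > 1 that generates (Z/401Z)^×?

φ(401) = 401 − 1 = 400 = 2^4 · 5^2.
Test candidates g = 2, 3, … against the prime factors q ∈ {2, 5} of φ(401): g is a generator iff g^(400/q) ≢ 1 for every such q.
g = 2: 2^200 ≡ 1 — hits 1, so not a primitive root.
g = 3: 3^200 ≡ 400; 3^80 ≡ 72 — none is 1, so 3 is a primitive root.
The smallest primitive root modulo 401 is 3.

3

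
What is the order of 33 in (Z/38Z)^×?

Since 33 ∈ (Z/38Z)^×, its order divides φ(38) = φ(2)·φ(19) = 1·18 = 18 = 2 · 3^2.
Divisors of 18: 1, 2, 3, 6, 9, 18.
Test each divisor d:
33^1 ≡ 33
33^2 ≡ 25
33^3 ≡ 27
33^6 ≡ 7
33^9 ≡ 37
33^18 ≡ 1
Hence ord(33) = 18.

18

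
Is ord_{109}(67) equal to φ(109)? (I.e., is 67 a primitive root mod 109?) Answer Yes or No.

φ(109) = 109 − 1 = 108 = 2^2 · 3^3.
67 is a primitive root mod 109 iff 67^(φ(109)/q) ≢ 1 for every prime q | φ(109), i.e. q ∈ {2, 3}.
67^54 ≡ 108 (mod 109)  [q = 2: ≢ 1 ✓]
67^36 ≡ 45 (mod 109)  [q = 3: ≢ 1 ✓]
Every test exponent gives a nontrivial residue, hence 67 generates the full group.

Yes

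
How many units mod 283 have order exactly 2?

φ(283) = 283 − 1 = 282 = 2 · 3 · 47.
Since (Z/283Z)^× is cyclic of order 282, the number of elements of order d is φ(d) when d | 282 and 0 otherwise.
2 | 282, and φ(2) = 2 − 1 = 1.

1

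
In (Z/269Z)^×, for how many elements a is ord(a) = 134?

66

φ(269) = 269 − 1 = 268 = 2^2 · 67.
In a cyclic group of order 268, there are φ(d) elements of order d for each divisor d of 268, and zero for non-divisors.
134 = 2 · 67 divides 268, and φ(134) = 66.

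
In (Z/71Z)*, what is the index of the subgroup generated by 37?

ord(37) | φ(71) = 71 − 1 = 70 = 2 · 5 · 7.
Divisors of 70: 1, 2, 5, 7, 10, 14, 35, 70.
Test each divisor d:
37^1 ≡ 37
37^2 ≡ 20
37^5 ≡ 32
37^7 ≡ 1
So ord_71(37) = 7, hence |⟨37⟩| = 7.
Index = |(Z/71Z)^×| / |⟨37⟩| = 70 / 7 = 10.

10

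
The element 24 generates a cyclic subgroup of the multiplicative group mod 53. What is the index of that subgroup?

By Lagrange's theorem, ord_53(24) divides φ(53) = 53 − 1 = 52 = 2^2 · 13.
Divisors of 52: 1, 2, 4, 13, 26, 52.
Compute 24^d (mod 53) for the divisors d until we hit 1:
24^1 ≡ 24 (mod 53)
24^2 ≡ 46 (mod 53)
24^4 ≡ 49 (mod 53)
24^13 ≡ 1 (mod 53) ✓
Thus |⟨24⟩| = ord(24) = 13.
[(Z/53Z)^× : ⟨24⟩] = 52/13 = 4.

4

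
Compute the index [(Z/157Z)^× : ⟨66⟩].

By Lagrange's theorem, ord_157(66) divides φ(157) = 157 − 1 = 156 = 2^2 · 3 · 13.
Divisors of 156: 1, 2, 3, 4, 6, 12, 13, 26, 39, 52, 78, 156.
Evaluate successive powers at the divisors of 156:
66^1 ≡ 66
66^2 ≡ 117
66^3 ≡ 29
66^4 ≡ 30
66^6 ≡ 56
66^12 ≡ 153
66^13 ≡ 50
66^26 ≡ 145
66^39 ≡ 28
66^52 ≡ 144
66^78 ≡ 156
66^156 ≡ 1
So ord_157(66) = 156, hence |⟨66⟩| = 156.
The index is φ(157) / ord(66) = 156 / 156 = 1.

1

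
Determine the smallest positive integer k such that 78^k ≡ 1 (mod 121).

11

Since 78 ∈ (Z/121Z)^×, its order divides φ(121) = φ(11^2) = 11·(11−1) = 110 = 2 · 5 · 11.
Divisors of 110: 1, 2, 5, 10, 11, 22, 55, 110.
Check 78^d mod 121 for each divisor in increasing order:
78^1 ≡ 78
78^2 ≡ 34
78^5 ≡ 23
78^10 ≡ 45
78^11 ≡ 1
So ord_121(78) = 11.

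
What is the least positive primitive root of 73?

5

φ(73) = 73 − 1 = 72 = 2^3 · 3^2.
g is a primitive root iff g^(72/q) ≢ 1 (mod 73) for each prime q ∈ {2, 3}.
g = 2: 2^36 ≡ 1 — hits 1, so not a primitive root.
g = 3: 3^36 ≡ 1 — hits 1, so not a primitive root.
g = 4: 4^36 ≡ 1 — hits 1, so not a primitive root.
g = 5: 5^36 ≡ 72; 5^24 ≡ 8 — none is 1, so 5 is a primitive root.
So 5 is the smallest generator of (Z/73Z)^×.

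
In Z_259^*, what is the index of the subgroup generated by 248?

36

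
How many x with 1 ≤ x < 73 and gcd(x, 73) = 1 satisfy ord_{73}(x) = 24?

8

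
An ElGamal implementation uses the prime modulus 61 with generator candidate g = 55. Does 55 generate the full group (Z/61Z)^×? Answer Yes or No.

Yes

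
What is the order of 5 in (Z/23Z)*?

22

Since 5 ∈ (Z/23Z)^×, its order divides φ(23) = 23 − 1 = 22 = 2 · 11.
Divisors of 22: 1, 2, 11, 22.
Check 5^d mod 23 for each divisor in increasing order:
5^1 ≡ 5 (mod 23)
5^2 ≡ 2 (mod 23)
5^11 ≡ 22 (mod 23)
5^22 ≡ 1 (mod 23) ✓
So ord_23(5) = 22.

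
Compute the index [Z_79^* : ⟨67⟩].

6

Since 67 ∈ (Z/79Z)^×, its order divides φ(79) = 79 − 1 = 78 = 2 · 3 · 13.
Divisors of 78: 1, 2, 3, 6, 13, 26, 39, 78.
Compute 67^d (mod 79) for the divisors d until we hit 1:
67^1 ≡ 67
67^2 ≡ 65
67^3 ≡ 10
67^6 ≡ 21
67^13 ≡ 1
The order of 67 is 13, so the subgroup it generates has 13 elements.
Index = |(Z/79Z)^×| / |⟨67⟩| = 78 / 13 = 6.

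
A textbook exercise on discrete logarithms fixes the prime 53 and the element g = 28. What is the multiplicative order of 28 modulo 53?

ord(28) | φ(53) = 53 − 1 = 52 = 2^2 · 13.
Divisors of 52: 1, 2, 4, 13, 26, 52.
Compute 28^d (mod 53) for the divisors d until we hit 1:
28^1 ≡ 28 (mod 53)
28^2 ≡ 42 (mod 53)
28^4 ≡ 15 (mod 53)
28^13 ≡ 1 (mod 53) ✓
The smallest such exponent is 13, so the order of 28 is 13.

13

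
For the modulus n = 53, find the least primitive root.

φ(53) = 53 − 1 = 52 = 2^2 · 13.
g is a primitive root iff g^(52/q) ≢ 1 (mod 53) for each prime q ∈ {2, 13}.
g = 2: 2^26 ≡ 52; 2^4 ≡ 16 — none is 1, so 2 is a primitive root.
So 2 is the smallest generator of (Z/53Z)^×.

2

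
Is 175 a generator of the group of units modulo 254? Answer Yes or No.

Yes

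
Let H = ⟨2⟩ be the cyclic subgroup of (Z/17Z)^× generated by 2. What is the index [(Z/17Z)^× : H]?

2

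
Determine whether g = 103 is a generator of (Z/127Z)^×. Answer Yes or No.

No

φ(127) = 127 − 1 = 126 = 2 · 3^2 · 7.
103 is a primitive root mod 127 iff 103^(φ(127)/q) ≢ 1 for every prime q | φ(127), i.e. q ∈ {2, 3, 7}.
103^63 ≡ 1 (mod 127)  [q = 2: ≡ 1 ✗]
103^42 ≡ 107 (mod 127)  [q = 3: ≢ 1 ✓]
103^18 ≡ 1 (mod 127)  [q = 7: ≡ 1 ✗]
103^63 ≡ 1 shows ord(103) | 63, strictly less than φ(127); not a primitive root.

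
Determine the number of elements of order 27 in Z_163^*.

18

φ(163) = 163 − 1 = 162 = 2 · 3^4.
(Z/163Z)^× is cyclic (|G| = 162); a cyclic group of order m has exactly φ(d) elements of each order d | m, and none otherwise.
27 = 3^3 divides 162, and φ(27) = 18.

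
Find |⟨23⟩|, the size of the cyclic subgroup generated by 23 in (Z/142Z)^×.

By Lagrange's theorem, ord_142(23) divides φ(142) = φ(2)·φ(71) = 1·70 = 70 = 2 · 5 · 7.
Divisors of 70: 1, 2, 5, 7, 10, 14, 35, 70.
Test each divisor d:
23^1 ≡ 23
23^2 ≡ 103
23^5 ≡ 51
23^7 ≡ 141
23^10 ≡ 45
23^14 ≡ 1
So ord_142(23) = 14.

14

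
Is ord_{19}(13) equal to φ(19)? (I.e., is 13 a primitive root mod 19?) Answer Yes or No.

Yes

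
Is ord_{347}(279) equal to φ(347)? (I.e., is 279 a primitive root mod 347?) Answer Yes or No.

No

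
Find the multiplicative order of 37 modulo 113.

112

ord(37) | φ(113) = 113 − 1 = 112 = 2^4 · 7.
Divisors of 112: 1, 2, 4, 7, 8, 14, 16, 28, 56, 112.
Compute 37^d (mod 113) for the divisors d until we hit 1:
37^1 ≡ 37 (mod 113)
37^2 ≡ 13 (mod 113)
37^4 ≡ 56 (mod 113)
37^7 ≡ 42 (mod 113)
37^8 ≡ 85 (mod 113)
37^14 ≡ 69 (mod 113)
37^16 ≡ 106 (mod 113)
37^28 ≡ 15 (mod 113)
37^56 ≡ 112 (mod 113)
37^112 ≡ 1 (mod 113) ✓
The smallest such exponent is 112, so the order of 37 is 112.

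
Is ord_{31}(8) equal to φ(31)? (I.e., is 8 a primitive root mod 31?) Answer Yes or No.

No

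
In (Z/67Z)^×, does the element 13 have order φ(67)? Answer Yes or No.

Yes

φ(67) = 67 − 1 = 66 = 2 · 3 · 11.
Test 13^(66/q) mod 67 for each prime factor q of 66:
13^33 ≡ 66 (mod 67)  [q = 2: ≢ 1 ✓]
13^22 ≡ 37 (mod 67)  [q = 3: ≢ 1 ✓]
13^6 ≡ 62 (mod 67)  [q = 11: ≢ 1 ✓]
All checks pass, so 13 has order 66 and is a primitive root modulo 67.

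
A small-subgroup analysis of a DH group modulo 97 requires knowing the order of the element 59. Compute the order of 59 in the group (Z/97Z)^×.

ord(59) | φ(97) = 97 − 1 = 96 = 2^5 · 3.
Divisors of 96: 1, 2, 3, 4, 6, 8, 12, 16, 24, 32, 48, 96.
Test each divisor d:
59^1 ≡ 59
59^2 ≡ 86
59^3 ≡ 30
59^4 ≡ 24
59^6 ≡ 27
59^8 ≡ 91
59^12 ≡ 50
59^16 ≡ 36
59^24 ≡ 75
59^32 ≡ 35
59^48 ≡ 96
59^96 ≡ 1
The smallest such exponent is 96, so the order of 59 is 96.

96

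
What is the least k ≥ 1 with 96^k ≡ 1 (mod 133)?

6

The order of 96 must divide φ(133) = φ(7·19) = (7−1)·(19−1) = 6·18 = 108 = 2^2 · 3^3.
Divisors of 108: 1, 2, 3, 4, 6, 9, 12, 18, 27, 36, 54, 108.
Check 96^d mod 133 for each divisor in increasing order:
96^1 ≡ 96 (mod 133)
96^2 ≡ 39 (mod 133)
96^3 ≡ 20 (mod 133)
96^4 ≡ 58 (mod 133)
96^6 ≡ 1 (mod 133) ✓
Therefore the multiplicative order of 96 modulo 133 is 6.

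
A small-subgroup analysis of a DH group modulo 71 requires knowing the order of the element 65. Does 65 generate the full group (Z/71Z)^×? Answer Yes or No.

Yes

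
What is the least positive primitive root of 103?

φ(103) = 103 − 1 = 102 = 2 · 3 · 17.
Test candidates g = 2, 3, … against the prime factors q ∈ {2, 3, 17} of φ(103): g is a generator iff g^(102/q) ≢ 1 for every such q.
g = 2: 2^51 ≡ 1 — hits 1, so not a primitive root.
g = 3: 3^51 ≡ 102; 3^34 ≡ 1 — hits 1, so not a primitive root.
g = 4: 4^51 ≡ 1 — hits 1, so not a primitive root.
g = 5: 5^51 ≡ 102; 5^34 ≡ 56; 5^6 ≡ 72 — none is 1, so 5 is a primitive root.
Hence the least primitive root of 103 is 5.

5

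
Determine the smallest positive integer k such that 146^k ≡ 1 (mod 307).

153

Since 146 ∈ (Z/307Z)^×, its order divides φ(307) = 307 − 1 = 306 = 2 · 3^2 · 17.
Divisors of 306: 1, 2, 3, 6, 9, 17, 18, 34, 51, 102, 153, 306.
Check 146^d mod 307 for each divisor in increasing order:
146^1 ≡ 146
146^2 ≡ 133
146^3 ≡ 77
146^6 ≡ 96
146^9 ≡ 24
146^17 ≡ 46
146^18 ≡ 269
146^34 ≡ 274
146^51 ≡ 17
146^102 ≡ 289
146^153 ≡ 1
The smallest such exponent is 153, so the order of 146 is 153.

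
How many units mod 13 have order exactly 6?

φ(13) = 13 − 1 = 12 = 2^2 · 3.
(Z/13Z)^× is cyclic (|G| = 12); a cyclic group of order m has exactly φ(d) elements of each order d | m, and none otherwise.
6 = 2 · 3 divides 12, and φ(6) = 2.

2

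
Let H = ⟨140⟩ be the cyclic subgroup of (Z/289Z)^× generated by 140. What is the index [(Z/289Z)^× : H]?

ord(140) | φ(289) = φ(17^2) = 17·(17−1) = 272 = 2^4 · 17.
Divisors of 272: 1, 2, 4, 8, 16, 17, 34, 68, 136, 272.
Check 140^d mod 289 for each divisor in increasing order:
140^1 ≡ 140 (mod 289)
140^2 ≡ 237 (mod 289)
140^4 ≡ 103 (mod 289)
140^8 ≡ 205 (mod 289)
140^16 ≡ 120 (mod 289)
140^17 ≡ 38 (mod 289)
140^34 ≡ 288 (mod 289)
140^68 ≡ 1 (mod 289) ✓
The order of 140 is 68, so the subgroup it generates has 68 elements.
The index is φ(289) / ord(140) = 272 / 68 = 4.

4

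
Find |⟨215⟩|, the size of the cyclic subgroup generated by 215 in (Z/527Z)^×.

80

The order of 215 must divide φ(527) = φ(17·31) = (17−1)·(31−1) = 16·30 = 480 = 2^5 · 3 · 5.
Divisors of 480: 1, 2, 3, 4, 5, 6, 8, 10, 12, 15, 16, 20, 24, 30, 32, 40, 48, 60, 80, 96, 120, 160, 240, 480.
Evaluate successive powers at the divisors of 480:
215^1 ≡ 215 (mod 527)
215^2 ≡ 376 (mod 527)
215^3 ≡ 209 (mod 527)
215^4 ≡ 140 (mod 527)
215^5 ≡ 61 (mod 527)
215^6 ≡ 467 (mod 527)
215^8 ≡ 101 (mod 527)
215^10 ≡ 32 (mod 527)
215^12 ≡ 438 (mod 527)
215^15 ≡ 371 (mod 527)
215^16 ≡ 188 (mod 527)
215^20 ≡ 497 (mod 527)
215^24 ≡ 16 (mod 527)
215^30 ≡ 94 (mod 527)
215^32 ≡ 35 (mod 527)
215^40 ≡ 373 (mod 527)
215^48 ≡ 256 (mod 527)
215^60 ≡ 404 (mod 527)
215^80 ≡ 1 (mod 527) ✓
So ord_527(215) = 80.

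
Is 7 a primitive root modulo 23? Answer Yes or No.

Yes

φ(23) = 23 − 1 = 22 = 2 · 11.
Test 7^(22/q) mod 23 for each prime factor q of 22:
7^11 ≡ 22 (mod 23)  [q = 2: ≢ 1 ✓]
7^2 ≡ 3 (mod 23)  [q = 11: ≢ 1 ✓]
Every test exponent gives a nontrivial residue, hence 7 generates the full group.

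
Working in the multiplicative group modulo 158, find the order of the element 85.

78

By Lagrange's theorem, ord_158(85) divides φ(158) = φ(2)·φ(79) = 1·78 = 78 = 2 · 3 · 13.
Divisors of 78: 1, 2, 3, 6, 13, 26, 39, 78.
Test each divisor d:
85^1 ≡ 85 (mod 158)
85^2 ≡ 115 (mod 158)
85^3 ≡ 137 (mod 158)
85^6 ≡ 125 (mod 158)
85^13 ≡ 135 (mod 158)
85^26 ≡ 55 (mod 158)
85^39 ≡ 157 (mod 158)
85^78 ≡ 1 (mod 158) ✓
The smallest such exponent is 78, so the order of 85 is 78.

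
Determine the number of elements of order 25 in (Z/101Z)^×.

φ(101) = 101 − 1 = 100 = 2^2 · 5^2.
Since (Z/101Z)^× is cyclic of order 100, the number of elements of order d is φ(d) when d | 100 and 0 otherwise.
25 = 5^2 divides 100, and φ(25) = 20.

20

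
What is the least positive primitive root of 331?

φ(331) = 331 − 1 = 330 = 2 · 3 · 5 · 11.
g is a primitive root iff g^(330/q) ≢ 1 (mod 331) for each prime q ∈ {2, 3, 5, 11}.
g = 2: 2^165 ≡ 330; 2^110 ≡ 299; 2^66 ≡ 64; 2^30 ≡ 1 — hits 1, so not a primitive root.
g = 3: 3^165 ≡ 330; 3^110 ≡ 299; 3^66 ≡ 64; 3^30 ≡ 270 — none is 1, so 3 is a primitive root.
Hence the least primitive root of 331 is 3.

3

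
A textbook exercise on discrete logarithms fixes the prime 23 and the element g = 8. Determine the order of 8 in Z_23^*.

Since 8 ∈ (Z/23Z)^×, its order divides φ(23) = 23 − 1 = 22 = 2 · 11.
Divisors of 22: 1, 2, 11, 22.
Check 8^d mod 23 for each divisor in increasing order:
8^1 ≡ 8 (mod 23)
8^2 ≡ 18 (mod 23)
8^11 ≡ 1 (mod 23) ✓
The smallest such exponent is 11, so the order of 8 is 11.

11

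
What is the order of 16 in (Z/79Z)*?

39

Since 16 ∈ (Z/79Z)^×, its order divides φ(79) = 79 − 1 = 78 = 2 · 3 · 13.
Divisors of 78: 1, 2, 3, 6, 13, 26, 39, 78.
Test each divisor d:
16^1 ≡ 16 (mod 79)
16^2 ≡ 19 (mod 79)
16^3 ≡ 67 (mod 79)
16^6 ≡ 65 (mod 79)
16^13 ≡ 55 (mod 79)
16^26 ≡ 23 (mod 79)
16^39 ≡ 1 (mod 79) ✓
Hence ord(16) = 39.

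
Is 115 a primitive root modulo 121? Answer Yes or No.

No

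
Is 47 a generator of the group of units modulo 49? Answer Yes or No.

Yes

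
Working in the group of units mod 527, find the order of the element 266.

ord(266) | φ(527) = φ(17·31) = (17−1)·(31−1) = 16·30 = 480 = 2^5 · 3 · 5.
Divisors of 480: 1, 2, 3, 4, 5, 6, 8, 10, 12, 15, 16, 20, 24, 30, 32, 40, 48, 60, 80, 96, 120, 160, 240, 480.
Evaluate successive powers at the divisors of 480:
266^1 ≡ 266 (mod 527)
266^2 ≡ 138 (mod 527)
266^3 ≡ 345 (mod 527)
266^4 ≡ 72 (mod 527)
266^5 ≡ 180 (mod 527)
266^6 ≡ 450 (mod 527)
266^8 ≡ 441 (mod 527)
266^10 ≡ 253 (mod 527)
266^12 ≡ 132 (mod 527)
266^15 ≡ 218 (mod 527)
266^16 ≡ 18 (mod 527)
266^20 ≡ 242 (mod 527)
266^24 ≡ 33 (mod 527)
266^30 ≡ 94 (mod 527)
266^32 ≡ 324 (mod 527)
266^40 ≡ 67 (mod 527)
266^48 ≡ 35 (mod 527)
266^60 ≡ 404 (mod 527)
266^80 ≡ 273 (mod 527)
266^96 ≡ 171 (mod 527)
266^120 ≡ 373 (mod 527)
266^160 ≡ 222 (mod 527)
266^240 ≡ 1 (mod 527) ✓
So ord_527(266) = 240.

240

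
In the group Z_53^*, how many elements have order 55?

0

φ(53) = 53 − 1 = 52 = 2^2 · 13.
Since (Z/53Z)^× is cyclic of order 52, the number of elements of order d is φ(d) when d | 52 and 0 otherwise.
55 does not divide 52, so no element of (Z/53Z)^× has order 55.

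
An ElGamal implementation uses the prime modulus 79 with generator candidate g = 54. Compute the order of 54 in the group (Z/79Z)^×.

78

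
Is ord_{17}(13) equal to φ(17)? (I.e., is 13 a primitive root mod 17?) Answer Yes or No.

No

φ(17) = 17 − 1 = 16 = 2^4.
An element g generates (Z/17Z)^× iff g^(16/q) ≢ 1 (mod 17) for each prime q ∈ {2}.
13^8 ≡ 1 (mod 17)  [q = 2: ≡ 1 ✗]
The check at q = 2 fails, so 13 generates a proper subgroup.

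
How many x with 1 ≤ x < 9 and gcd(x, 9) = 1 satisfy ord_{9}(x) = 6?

φ(9) = φ(3^2) = 3·(3−1) = 6 = 2 · 3.
Since (Z/9Z)^× is cyclic of order 6, the number of elements of order d is φ(d) when d | 6 and 0 otherwise.
6 = 2 · 3 divides 6, and φ(6) = 2.

2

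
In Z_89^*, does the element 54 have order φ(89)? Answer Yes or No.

φ(89) = 89 − 1 = 88 = 2^3 · 11.
Test 54^(88/q) mod 89 for each prime factor q of 88:
54^44 ≡ 88 (mod 89)  [q = 2: ≢ 1 ✓]
54^8 ≡ 16 (mod 89)  [q = 11: ≢ 1 ✓]
None equal 1, so ord_89(54) = 88: 54 is a primitive root.

Yes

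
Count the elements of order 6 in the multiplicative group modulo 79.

φ(79) = 79 − 1 = 78 = 2 · 3 · 13.
Since (Z/79Z)^× is cyclic of order 78, the number of elements of order d is φ(d) when d | 78 and 0 otherwise.
6 = 2 · 3 divides 78, and φ(6) = 2.

2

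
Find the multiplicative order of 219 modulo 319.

ord(219) | φ(319) = φ(11·29) = (11−1)·(29−1) = 10·28 = 280 = 2^3 · 5 · 7.
Divisors of 280: 1, 2, 4, 5, 7, 8, 10, 14, 20, 28, 35, 40, 56, 70, 140, 280.
Evaluate successive powers at the divisors of 280:
219^1 ≡ 219 (mod 319)
219^2 ≡ 111 (mod 319)
219^4 ≡ 199 (mod 319)
219^5 ≡ 197 (mod 319)
219^7 ≡ 175 (mod 319)
219^8 ≡ 45 (mod 319)
219^10 ≡ 210 (mod 319)
219^14 ≡ 1 (mod 319) ✓
The smallest such exponent is 14, so the order of 219 is 14.

14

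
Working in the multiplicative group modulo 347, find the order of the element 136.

173

The order of 136 must divide φ(347) = 347 − 1 = 346 = 2 · 173.
Divisors of 346: 1, 2, 173, 346.
Test each divisor d:
136^1 ≡ 136 (mod 347)
136^2 ≡ 105 (mod 347)
136^173 ≡ 1 (mod 347) ✓
Hence ord(136) = 173.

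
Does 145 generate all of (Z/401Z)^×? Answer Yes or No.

No

φ(401) = 401 − 1 = 400 = 2^4 · 5^2.
It suffices to check that the order of 145 is not a proper divisor of 400: compute 145^(400/q) for q ∈ {2, 5}.
145^200 ≡ 1 (mod 401)  [q = 2: ≡ 1 ✗]
145^80 ≡ 318 (mod 401)  [q = 5: ≢ 1 ✓]
145^200 ≡ 1 shows ord(145) | 200, strictly less than φ(401); not a primitive root.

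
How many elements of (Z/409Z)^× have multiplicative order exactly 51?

φ(409) = 409 − 1 = 408 = 2^3 · 3 · 17.
(Z/409Z)^× is cyclic (|G| = 408); a cyclic group of order m has exactly φ(d) elements of each order d | m, and none otherwise.
51 = 3 · 17 divides 408, and φ(51) = 32.

32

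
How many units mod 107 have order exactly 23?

φ(107) = 107 − 1 = 106 = 2 · 53.
In a cyclic group of order 106, there are φ(d) elements of order d for each divisor d of 106, and zero for non-divisors.
Since 23 ∤ 106, the count is 0.

0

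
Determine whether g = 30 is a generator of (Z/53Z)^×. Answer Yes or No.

φ(53) = 53 − 1 = 52 = 2^2 · 13.
An element g generates (Z/53Z)^× iff g^(52/q) ≢ 1 (mod 53) for each prime q ∈ {2, 13}.
30^26 ≡ 52 (mod 53)  [q = 2: ≢ 1 ✓]
30^4 ≡ 1 (mod 53)  [q = 13: ≡ 1 ✗]
The check at q = 13 fails, so 30 generates a proper subgroup.

No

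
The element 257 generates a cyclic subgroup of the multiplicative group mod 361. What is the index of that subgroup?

1

Since 257 ∈ (Z/361Z)^×, its order divides φ(361) = φ(19^2) = 19·(19−1) = 342 = 2 · 3^2 · 19.
Divisors of 342: 1, 2, 3, 6, 9, 18, 19, 38, 57, 114, 171, 342.
Evaluate successive powers at the divisors of 342:
257^1 ≡ 257 (mod 361)
257^2 ≡ 347 (mod 361)
257^3 ≡ 12 (mod 361)
257^6 ≡ 144 (mod 361)
257^9 ≡ 284 (mod 361)
257^18 ≡ 153 (mod 361)
257^19 ≡ 333 (mod 361)
257^38 ≡ 62 (mod 361)
257^57 ≡ 69 (mod 361)
257^114 ≡ 68 (mod 361)
257^171 ≡ 360 (mod 361)
257^342 ≡ 1 (mod 361) ✓
The order of 257 is 342, so the subgroup it generates has 342 elements.
Index = |(Z/361Z)^×| / |⟨257⟩| = 342 / 342 = 1.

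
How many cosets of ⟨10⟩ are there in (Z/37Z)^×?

ord(10) | φ(37) = 37 − 1 = 36 = 2^2 · 3^2.
Divisors of 36: 1, 2, 3, 4, 6, 9, 12, 18, 36.
Test each divisor d:
10^1 ≡ 10
10^2 ≡ 26
10^3 ≡ 1
The order of 10 is 3, so the subgroup it generates has 3 elements.
Index = |(Z/37Z)^×| / |⟨10⟩| = 36 / 3 = 12.

12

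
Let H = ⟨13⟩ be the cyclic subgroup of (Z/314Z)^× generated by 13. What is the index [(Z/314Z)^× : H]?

26

ord(13) | φ(314) = φ(2)·φ(157) = 1·156 = 156 = 2^2 · 3 · 13.
Divisors of 156: 1, 2, 3, 4, 6, 12, 13, 26, 39, 52, 78, 156.
Test each divisor d:
13^1 ≡ 13
13^2 ≡ 169
13^3 ≡ 313
13^4 ≡ 301
13^6 ≡ 1
So ord_314(13) = 6, hence |⟨13⟩| = 6.
The index is φ(314) / ord(13) = 156 / 6 = 26.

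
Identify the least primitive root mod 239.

φ(239) = 239 − 1 = 238 = 2 · 7 · 17.
g is a primitive root iff g^(238/q) ≢ 1 (mod 239) for each prime q ∈ {2, 7, 17}.
g = 2: 2^119 ≡ 1 — hits 1, so not a primitive root.
g = 3: 3^119 ≡ 1 — hits 1, so not a primitive root.
g = 4: 4^119 ≡ 1 — hits 1, so not a primitive root.
g = 5: 5^119 ≡ 1 — hits 1, so not a primitive root.
g = 6: 6^119 ≡ 1 — hits 1, so not a primitive root.
g = 7: 7^119 ≡ 238; 7^34 ≡ 24; 7^14 ≡ 211 — none is 1, so 7 is a primitive root.
So 7 is the smallest generator of (Z/239Z)^×.

7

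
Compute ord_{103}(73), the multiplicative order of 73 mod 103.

ord(73) | φ(103) = 103 − 1 = 102 = 2 · 3 · 17.
Divisors of 102: 1, 2, 3, 6, 17, 34, 51, 102.
Compute 73^d (mod 103) for the divisors d until we hit 1:
73^1 ≡ 73 (mod 103)
73^2 ≡ 76 (mod 103)
73^3 ≡ 89 (mod 103)
73^6 ≡ 93 (mod 103)
73^17 ≡ 102 (mod 103)
73^34 ≡ 1 (mod 103) ✓
The smallest such exponent is 34, so the order of 73 is 34.

34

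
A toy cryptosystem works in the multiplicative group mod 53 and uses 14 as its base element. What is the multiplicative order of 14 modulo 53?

52

ord(14) | φ(53) = 53 − 1 = 52 = 2^2 · 13.
Divisors of 52: 1, 2, 4, 13, 26, 52.
Evaluate successive powers at the divisors of 52:
14^1 ≡ 14 (mod 53)
14^2 ≡ 37 (mod 53)
14^4 ≡ 44 (mod 53)
14^13 ≡ 23 (mod 53)
14^26 ≡ 52 (mod 53)
14^52 ≡ 1 (mod 53) ✓
The smallest such exponent is 52, so the order of 14 is 52.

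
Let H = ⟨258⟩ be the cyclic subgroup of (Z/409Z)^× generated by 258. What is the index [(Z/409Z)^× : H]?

3

By Lagrange's theorem, ord_409(258) divides φ(409) = 409 − 1 = 408 = 2^3 · 3 · 17.
Divisors of 408: 1, 2, 3, 4, 6, 8, 12, 17, 24, 34, 51, 68, 102, 136, 204, 408.
Check 258^d mod 409 for each divisor in increasing order:
258^1 ≡ 258 (mod 409)
258^2 ≡ 306 (mod 409)
258^3 ≡ 11 (mod 409)
258^4 ≡ 384 (mod 409)
258^6 ≡ 121 (mod 409)
258^8 ≡ 216 (mod 409)
258^12 ≡ 326 (mod 409)
258^17 ≡ 378 (mod 409)
258^24 ≡ 345 (mod 409)
258^34 ≡ 143 (mod 409)
258^51 ≡ 66 (mod 409)
258^68 ≡ 408 (mod 409)
258^102 ≡ 266 (mod 409)
258^136 ≡ 1 (mod 409) ✓
The order of 258 is 136, so the subgroup it generates has 136 elements.
Index = |(Z/409Z)^×| / |⟨258⟩| = 408 / 136 = 3.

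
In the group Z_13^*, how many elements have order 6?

2

φ(13) = 13 − 1 = 12 = 2^2 · 3.
In a cyclic group of order 12, there are φ(d) elements of order d for each divisor d of 12, and zero for non-divisors.
6 = 2 · 3 divides 12, and φ(6) = 2.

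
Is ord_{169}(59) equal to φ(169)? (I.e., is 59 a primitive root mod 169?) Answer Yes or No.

Yes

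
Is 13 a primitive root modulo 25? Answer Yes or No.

Yes

φ(25) = φ(5^2) = 5·(5−1) = 20 = 2^2 · 5.
Test 13^(20/q) mod 25 for each prime factor q of 20:
13^10 ≡ 24 (mod 25)  [q = 2: ≢ 1 ✓]
13^4 ≡ 11 (mod 25)  [q = 5: ≢ 1 ✓]
Every test exponent gives a nontrivial residue, hence 13 generates the full group.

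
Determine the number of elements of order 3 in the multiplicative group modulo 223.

φ(223) = 223 − 1 = 222 = 2 · 3 · 37.
(Z/223Z)^× is cyclic (|G| = 222); a cyclic group of order m has exactly φ(d) elements of each order d | m, and none otherwise.
3 | 222, and φ(3) = 3 − 1 = 2.

2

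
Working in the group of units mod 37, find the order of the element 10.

Since 10 ∈ (Z/37Z)^×, its order divides φ(37) = 37 − 1 = 36 = 2^2 · 3^2.
Divisors of 36: 1, 2, 3, 4, 6, 9, 12, 18, 36.
Test each divisor d:
10^1 ≡ 10 (mod 37)
10^2 ≡ 26 (mod 37)
10^3 ≡ 1 (mod 37) ✓
Hence ord(10) = 3.

3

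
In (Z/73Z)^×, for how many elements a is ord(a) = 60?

φ(73) = 73 − 1 = 72 = 2^3 · 3^2.
In a cyclic group of order 72, there are φ(d) elements of order d for each divisor d of 72, and zero for non-divisors.
Here 72 is not a multiple of 60, so there are no elements of order 60.

0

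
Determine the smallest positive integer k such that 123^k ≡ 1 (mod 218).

108

By Lagrange's theorem, ord_218(123) divides φ(218) = φ(2)·φ(109) = 1·108 = 108 = 2^2 · 3^3.
Divisors of 108: 1, 2, 3, 4, 6, 9, 12, 18, 27, 36, 54, 108.
Test each divisor d:
123^1 ≡ 123 (mod 218)
123^2 ≡ 87 (mod 218)
123^3 ≡ 19 (mod 218)
123^4 ≡ 157 (mod 218)
123^6 ≡ 143 (mod 218)
123^9 ≡ 101 (mod 218)
123^12 ≡ 175 (mod 218)
123^18 ≡ 173 (mod 218)
123^27 ≡ 33 (mod 218)
123^36 ≡ 63 (mod 218)
123^54 ≡ 217 (mod 218)
123^108 ≡ 1 (mod 218) ✓
Therefore the multiplicative order of 123 modulo 218 is 108.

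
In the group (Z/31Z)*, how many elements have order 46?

0

φ(31) = 31 − 1 = 30 = 2 · 3 · 5.
In a cyclic group of order 30, there are φ(d) elements of order d for each divisor d of 30, and zero for non-divisors.
46 does not divide 30, so no element of (Z/31Z)^× has order 46.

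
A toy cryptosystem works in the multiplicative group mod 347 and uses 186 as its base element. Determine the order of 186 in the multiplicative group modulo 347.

Since 186 ∈ (Z/347Z)^×, its order divides φ(347) = 347 − 1 = 346 = 2 · 173.
Divisors of 346: 1, 2, 173, 346.
Test each divisor d:
186^1 ≡ 186 (mod 347)
186^2 ≡ 243 (mod 347)
186^173 ≡ 346 (mod 347)
186^346 ≡ 1 (mod 347) ✓
Therefore the multiplicative order of 186 modulo 347 is 346.

346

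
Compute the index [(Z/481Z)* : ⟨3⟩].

24

Since 3 ∈ (Z/481Z)^×, its order divides φ(481) = φ(13·37) = (13−1)·(37−1) = 12·36 = 432 = 2^4 · 3^3.
Divisors of 432: 1, 2, 3, 4, 6, 8, 9, 12, 16, 18, 24, 27, 36, 48, 54, 72, 108, 144, 216, 432.
Test each divisor d:
3^1 ≡ 3
3^2 ≡ 9
3^3 ≡ 27
3^4 ≡ 81
3^6 ≡ 248
3^8 ≡ 308
3^9 ≡ 443
3^12 ≡ 417
3^16 ≡ 107
3^18 ≡ 1
The order of 3 is 18, so the subgroup it generates has 18 elements.
Index = |(Z/481Z)^×| / |⟨3⟩| = 432 / 18 = 24.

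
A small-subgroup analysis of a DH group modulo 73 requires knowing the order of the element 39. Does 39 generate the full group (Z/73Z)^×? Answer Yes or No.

Yes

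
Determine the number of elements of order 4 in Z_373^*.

2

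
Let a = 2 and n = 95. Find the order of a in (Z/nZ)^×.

36

By Lagrange's theorem, ord_95(2) divides φ(95) = φ(5·19) = (5−1)·(19−1) = 4·18 = 72 = 2^3 · 3^2.
Divisors of 72: 1, 2, 3, 4, 6, 8, 9, 12, 18, 24, 36, 72.
Compute 2^d (mod 95) for the divisors d until we hit 1:
2^1 ≡ 2
2^2 ≡ 4
2^3 ≡ 8
2^4 ≡ 16
2^6 ≡ 64
2^8 ≡ 66
2^9 ≡ 37
2^12 ≡ 11
2^18 ≡ 39
2^24 ≡ 26
2^36 ≡ 1
So ord_95(2) = 36.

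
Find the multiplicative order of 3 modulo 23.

11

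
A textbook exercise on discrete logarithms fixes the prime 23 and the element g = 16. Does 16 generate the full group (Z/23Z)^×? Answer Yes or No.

No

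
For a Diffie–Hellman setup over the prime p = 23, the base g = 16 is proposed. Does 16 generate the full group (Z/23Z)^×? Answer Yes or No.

No

φ(23) = 23 − 1 = 22 = 2 · 11.
Test 16^(22/q) mod 23 for each prime factor q of 22:
16^11 ≡ 1 (mod 23)  [q = 2: ≡ 1 ✗]
16^2 ≡ 3 (mod 23)  [q = 11: ≢ 1 ✓]
The check at q = 2 fails, so 16 generates a proper subgroup.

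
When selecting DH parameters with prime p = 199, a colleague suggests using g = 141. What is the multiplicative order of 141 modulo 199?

18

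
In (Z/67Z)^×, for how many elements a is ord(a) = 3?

2

φ(67) = 67 − 1 = 66 = 2 · 3 · 11.
Since (Z/67Z)^× is cyclic of order 66, the number of elements of order d is φ(d) when d | 66 and 0 otherwise.
3 | 66, and φ(3) = 3 − 1 = 2.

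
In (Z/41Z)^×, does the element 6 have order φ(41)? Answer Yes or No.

Yes

φ(41) = 41 − 1 = 40 = 2^3 · 5.
Test 6^(40/q) mod 41 for each prime factor q of 40:
6^20 ≡ 40 (mod 41)  [q = 2: ≢ 1 ✓]
6^8 ≡ 10 (mod 41)  [q = 5: ≢ 1 ✓]
All checks pass, so 6 has order 40 and is a primitive root modulo 41.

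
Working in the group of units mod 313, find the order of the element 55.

312

The order of 55 must divide φ(313) = 313 − 1 = 312 = 2^3 · 3 · 13.
Divisors of 312: 1, 2, 3, 4, 6, 8, 12, 13, 24, 26, 39, 52, 78, 104, 156, 312.
Compute 55^d (mod 313) for the divisors d until we hit 1:
55^1 ≡ 55
55^2 ≡ 208
55^3 ≡ 172
55^4 ≡ 70
55^6 ≡ 162
55^8 ≡ 205
55^12 ≡ 265
55^13 ≡ 177
55^24 ≡ 113
55^26 ≡ 29
55^39 ≡ 125
55^52 ≡ 215
55^78 ≡ 288
55^104 ≡ 214
55^156 ≡ 312
55^312 ≡ 1
Therefore the multiplicative order of 55 modulo 313 is 312.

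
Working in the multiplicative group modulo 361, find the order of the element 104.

171

Since 104 ∈ (Z/361Z)^×, its order divides φ(361) = φ(19^2) = 19·(19−1) = 342 = 2 · 3^2 · 19.
Divisors of 342: 1, 2, 3, 6, 9, 18, 19, 38, 57, 114, 171, 342.
Check 104^d mod 361 for each divisor in increasing order:
104^1 ≡ 104
104^2 ≡ 347
104^3 ≡ 349
104^6 ≡ 144
104^9 ≡ 77
104^18 ≡ 153
104^19 ≡ 28
104^38 ≡ 62
104^57 ≡ 292
104^114 ≡ 68
104^171 ≡ 1
So ord_361(104) = 171.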